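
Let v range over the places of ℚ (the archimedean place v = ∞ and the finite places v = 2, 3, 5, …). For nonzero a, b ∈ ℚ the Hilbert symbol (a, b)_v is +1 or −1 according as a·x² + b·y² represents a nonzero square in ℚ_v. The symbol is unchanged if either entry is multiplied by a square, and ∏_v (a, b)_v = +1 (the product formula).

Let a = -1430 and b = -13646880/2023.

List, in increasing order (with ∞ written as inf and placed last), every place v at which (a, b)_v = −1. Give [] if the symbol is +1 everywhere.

[2, 5, 7, inf]

Mod squares: a ≡ -1430, b ≡ -910. Check v ∈ {∞, 2, 3, 5, 7, 11, 13, 17}.
v=5: a=5^1·(≡4), b=5^1·(≡3) mod 5; (4|5)=+1, (3|5)=-1; (−1)^{1·1·2}·(+1)^1·(-1)^1 = -1.
v=17: a=17^0·(≡15), b=17^-2·(≡13) mod 17; (15|17)=+1, (13|17)=+1; (−1)^{0·-2·8}·(+1)^-2·(+1)^0 = +1.
v=13: a=13^1·(≡7), b=13^1·(≡2) mod 13; (7|13)=-1, (2|13)=-1; (−1)^{1·1·6}·(-1)^1·(-1)^1 = +1.
v=7: a=7^0·(≡5), b=7^-1·(≡6) mod 7; (5|7)=-1, (6|7)=-1; (−1)^{0·-1·3}·(-1)^-1·(-1)^0 = -1.
v=3: a=3^0·(≡1), b=3^8·(≡2) mod 3; (1|3)=+1, (2|3)=-1; (−1)^{0·8·1}·(+1)^8·(-1)^0 = +1.
v=11: a=11^1·(≡2), b=11^0·(≡5) mod 11; (2|11)=-1, (5|11)=+1; (−1)^{1·0·5}·(-1)^0·(+1)^1 = +1.
v=∞: -1430 < 0 and -910 < 0  ⇒  (a,b)_∞ = -1.
v=2: v_2(a)=1, v_2(b)=5; units ≡ 5, 1 (mod 8); ε·ε+αω+βω = 0·0+1·0+5·1 ≡ 1  ⇒  (a,b)_2 = -1.
(-1430, -910 / ℚ) ramifies at {2, 5, 7, ∞}: a division algebra.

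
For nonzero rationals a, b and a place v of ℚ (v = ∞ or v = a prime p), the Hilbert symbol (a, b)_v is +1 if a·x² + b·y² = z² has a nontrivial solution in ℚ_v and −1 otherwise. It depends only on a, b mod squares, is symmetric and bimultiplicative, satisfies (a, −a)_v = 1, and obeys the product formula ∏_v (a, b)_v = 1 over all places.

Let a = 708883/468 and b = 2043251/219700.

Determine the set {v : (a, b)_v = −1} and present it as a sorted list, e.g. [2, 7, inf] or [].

[2, 37]

(a, b) ≡ (188071, 11063) mod (ℚ^×)²; places V = {2, 3, 5, 7, 13, 17, 23, 37, ∞}.
(a,b)_2: α=-2, β=-2; u≡7, v≡7 (mod 8); ε(u)ε(v)=1·1, αω(v)=-2·0, βω(u)=-2·0; sum ≡ 1  ⇒  -1.
(a,b)_5: α=0, u≡1; β=-2, v≡2 (mod 5); (1|5)=+1, (2|5)=-1; sign (−1)^0·+1^-2·-1^0 = +1.
(a,b)_7: α=2, u≡2; β=4, v≡5 (mod 7); (2|7)=+1, (5|7)=-1; sign (−1)^0·+1^4·-1^2 = +1.
(a,b)_23: α=1, u≡3; β=1, v≡20 (mod 23); (3|23)=+1, (20|23)=-1; sign (−1)^1·+1^1·-1^1 = +1.
(a,b)_13: α=-1, u≡11; β=-3, v≡6 (mod 13); (11|13)=-1, (6|13)=-1; sign (−1)^0·-1^-3·-1^-1 = +1.
(a,b)_3: α=-2, u≡1; β=0, v≡2 (mod 3); (1|3)=+1, (2|3)=-1; sign (−1)^0·+1^0·-1^-2 = +1.
(a,b)_∞: sgn(188071)=+, sgn(11063)=+, so +1.
(a,b)_17: α=1, u≡13; β=0, v≡8 (mod 17); (13|17)=+1, (8|17)=+1; sign (−1)^0·+1^0·+1^1 = +1.
(a,b)_37: α=1, u≡29; β=1, v≡3 (mod 37); (29|37)=-1, (3|37)=+1; sign (−1)^0·-1^1·+1^1 = -1.
|Ram(188071, 11063)| = 2, even; anisotropic at {2, 37}.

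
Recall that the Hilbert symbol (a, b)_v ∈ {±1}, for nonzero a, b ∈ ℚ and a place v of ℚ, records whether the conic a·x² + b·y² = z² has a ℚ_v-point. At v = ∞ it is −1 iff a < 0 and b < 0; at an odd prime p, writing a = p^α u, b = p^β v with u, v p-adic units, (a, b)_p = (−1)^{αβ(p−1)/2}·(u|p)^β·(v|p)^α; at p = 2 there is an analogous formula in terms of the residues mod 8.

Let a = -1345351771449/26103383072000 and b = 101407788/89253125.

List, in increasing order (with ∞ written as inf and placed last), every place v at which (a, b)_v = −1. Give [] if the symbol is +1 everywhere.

[2, 5]

(a, b) ≡ (-5, 15) mod (ℚ^×)²; places V = {2, 3, 5, 7, 13, 17, 19, ∞}.
(a,b)_5: α=-3, u≡1; β=-5, v≡3 (mod 5); (1|5)=+1, (3|5)=-1; sign (−1)^0·+1^-5·-1^-3 = -1.
(a,b)_∞: sgn(-5)=−, sgn(15)=+, so +1.
(a,b)_2: α=-8, β=2; u≡3, v≡7 (mod 8); ε(u)ε(v)=1·1, αω(v)=-8·0, βω(u)=2·1; sum ≡ 1  ⇒  -1.
(a,b)_17: α=2, u≡12; β=2, v≡13 (mod 17); (12|17)=-1, (13|17)=+1; sign (−1)^0·-1^2·+1^2 = +1.
(a,b)_7: α=2, u≡1; β=0, v≡2 (mod 7); (1|7)=+1, (2|7)=+1; sign (−1)^0·+1^0·+1^2 = +1.
(a,b)_19: α=4, u≡13; β=2, v≡13 (mod 19); (13|19)=-1, (13|19)=-1; sign (−1)^0·-1^2·-1^4 = +1.
(a,b)_13: α=-8, u≡6; β=-4, v≡8 (mod 13); (6|13)=-1, (8|13)=-1; sign (−1)^0·-1^-4·-1^-8 = +1.
(a,b)_3: α=6, u≡1; β=5, v≡2 (mod 3); (1|3)=+1, (2|3)=-1; sign (−1)^0·+1^5·-1^6 = +1.
|Ram(-5, 15)| = 2, even; anisotropic at {2, 5}.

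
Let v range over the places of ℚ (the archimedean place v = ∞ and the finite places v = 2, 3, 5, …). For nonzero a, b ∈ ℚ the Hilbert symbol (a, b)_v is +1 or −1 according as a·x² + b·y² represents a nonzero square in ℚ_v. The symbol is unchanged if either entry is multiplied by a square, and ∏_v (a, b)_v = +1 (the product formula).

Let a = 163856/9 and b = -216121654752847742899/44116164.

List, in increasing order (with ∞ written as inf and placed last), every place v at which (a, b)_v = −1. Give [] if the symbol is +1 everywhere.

Mod squares: a ≡ 209, b ≡ -19. Check v ∈ {∞, 2, 3, 7, 11, 13, 19, 41, 47}.
v=∞: 209 > 0 and -19 < 0  ⇒  (a,b)_∞ = +1.
v=11: a=11^1·(≡10), b=11^4·(≡9) mod 11; (10|11)=-1, (9|11)=+1; (−1)^{1·4·5}·(-1)^4·(+1)^1 = +1.
v=3: a=3^-2·(≡2), b=3^-8·(≡2) mod 3; (2|3)=-1, (2|3)=-1; (−1)^{-2·-8·1}·(-1)^-8·(-1)^-2 = +1.
v=7: a=7^2·(≡6), b=7^8·(≡2) mod 7; (6|7)=-1, (2|7)=+1; (−1)^{2·8·3}·(-1)^8·(+1)^2 = +1.
v=13: a=13^0·(≡12), b=13^2·(≡7) mod 13; (12|13)=+1, (7|13)=-1; (−1)^{0·2·6}·(+1)^2·(-1)^0 = +1.
v=41: a=41^0·(≡25), b=41^-2·(≡30) mod 41; (25|41)=+1, (30|41)=-1; (−1)^{0·-2·20}·(+1)^-2·(-1)^0 = +1.
v=47: a=47^0·(≡12), b=47^2·(≡8) mod 47; (12|47)=+1, (8|47)=+1; (−1)^{0·2·23}·(+1)^2·(+1)^0 = +1.
v=2: v_2(a)=4, v_2(b)=-2; units ≡ 1, 5 (mod 8); ε·ε+αω+βω = 0·0+4·1+-2·0 ≡ 0  ⇒  (a,b)_2 = +1.
v=19: a=19^1·(≡4), b=19^3·(≡10) mod 19; (4|19)=+1, (10|19)=-1; (−1)^{1·3·9}·(+1)^3·(-1)^1 = +1.
Every local symbol is +1, so the conic 209·x² + -19·y² = z² has ℚ_v-points for all v and hence a ℚ-point; (a, b / ℚ) ≅ M_2(ℚ).

[]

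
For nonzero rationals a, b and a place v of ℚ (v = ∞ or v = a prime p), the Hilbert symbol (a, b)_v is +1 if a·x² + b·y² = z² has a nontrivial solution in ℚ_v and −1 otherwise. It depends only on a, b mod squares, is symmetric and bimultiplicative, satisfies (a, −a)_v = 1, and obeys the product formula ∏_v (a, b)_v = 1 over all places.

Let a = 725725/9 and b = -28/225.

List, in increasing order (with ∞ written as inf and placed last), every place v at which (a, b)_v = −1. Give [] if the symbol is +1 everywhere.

(a, b) ≡ (29029, -7) mod (ℚ^×)²; places V = {2, 3, 5, 7, 11, 13, 29, ∞}.
(a,b)_2: α=0, β=2; u≡5, v≡1 (mod 8); ε(u)ε(v)=0·0, αω(v)=0·0, βω(u)=2·1; sum ≡ 0  ⇒  +1.
(a,b)_5: α=2, u≡1; β=-2, v≡3 (mod 5); (1|5)=+1, (3|5)=-1; sign (−1)^0·+1^-2·-1^2 = +1.
(a,b)_29: α=1, u≡3; β=0, v≡4 (mod 29); (3|29)=-1, (4|29)=+1; sign (−1)^0·-1^0·+1^1 = +1.
(a,b)_11: α=1, u≡7; β=0, v≡1 (mod 11); (7|11)=-1, (1|11)=+1; sign (−1)^0·-1^0·+1^1 = +1.
(a,b)_7: α=1, u≡6; β=1, v≡3 (mod 7); (6|7)=-1, (3|7)=-1; sign (−1)^1·-1^1·-1^1 = -1.
(a,b)_13: α=1, u≡9; β=0, v≡6 (mod 13); (9|13)=+1, (6|13)=-1; sign (−1)^0·+1^0·-1^1 = -1.
(a,b)_∞: sgn(29029)=+, sgn(-7)=−, so +1.
(a,b)_3: α=-2, u≡1; β=-2, v≡2 (mod 3); (1|3)=+1, (2|3)=-1; sign (−1)^0·+1^-2·-1^-2 = +1.
Ram(29029, -7) = {7, 13}; no ℚ_7-point on the conic.

[7, 13]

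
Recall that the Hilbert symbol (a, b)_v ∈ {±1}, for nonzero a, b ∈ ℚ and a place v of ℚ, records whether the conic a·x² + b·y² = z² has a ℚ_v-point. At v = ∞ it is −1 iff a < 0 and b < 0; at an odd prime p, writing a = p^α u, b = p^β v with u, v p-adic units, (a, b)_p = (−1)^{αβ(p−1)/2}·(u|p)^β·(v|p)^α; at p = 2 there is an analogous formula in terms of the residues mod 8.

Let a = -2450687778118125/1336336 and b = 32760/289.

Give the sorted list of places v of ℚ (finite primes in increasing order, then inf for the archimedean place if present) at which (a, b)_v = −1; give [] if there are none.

Mod squares: a ≡ -119301, b ≡ 910. Check v ∈ {∞, 2, 3, 5, 7, 13, 17, 19, 23}.
v=17: a=17^-4·(≡14), b=17^-2·(≡1) mod 17; (14|17)=-1, (1|17)=+1; (−1)^{-4·-2·8}·(-1)^-2·(+1)^-4 = +1.
v=19: a=19^1·(≡12), b=19^0·(≡1) mod 19; (12|19)=-1, (1|19)=+1; (−1)^{1·0·9}·(-1)^0·(+1)^1 = +1.
v=7: a=7^5·(≡2), b=7^1·(≡2) mod 7; (2|7)=+1, (2|7)=+1; (−1)^{5·1·3}·(+1)^1·(+1)^5 = -1.
v=2: v_2(a)=-4, v_2(b)=3; units ≡ 3, 7 (mod 8); ε·ε+αω+βω = 1·1+-4·0+3·1 ≡ 0  ⇒  (a,b)_2 = +1.
v=3: a=3^5·(≡1), b=3^2·(≡1) mod 3; (1|3)=+1, (1|3)=+1; (−1)^{5·2·1}·(+1)^2·(+1)^5 = +1.
v=13: a=13^3·(≡1), b=13^1·(≡8) mod 13; (1|13)=+1, (8|13)=-1; (−1)^{3·1·6}·(+1)^1·(-1)^3 = -1.
v=∞: -119301 < 0 and 910 > 0  ⇒  (a,b)_∞ = +1.
v=5: a=5^4·(≡1), b=5^1·(≡3) mod 5; (1|5)=+1, (3|5)=-1; (−1)^{4·1·2}·(+1)^1·(-1)^4 = +1.
v=23: a=23^1·(≡21), b=23^0·(≡13) mod 23; (21|23)=-1, (13|23)=+1; (−1)^{1·0·11}·(-1)^0·(+1)^1 = +1.
(-119301, 910 / ℚ) ramifies at {7, 13}: a division algebra.

[7, 13]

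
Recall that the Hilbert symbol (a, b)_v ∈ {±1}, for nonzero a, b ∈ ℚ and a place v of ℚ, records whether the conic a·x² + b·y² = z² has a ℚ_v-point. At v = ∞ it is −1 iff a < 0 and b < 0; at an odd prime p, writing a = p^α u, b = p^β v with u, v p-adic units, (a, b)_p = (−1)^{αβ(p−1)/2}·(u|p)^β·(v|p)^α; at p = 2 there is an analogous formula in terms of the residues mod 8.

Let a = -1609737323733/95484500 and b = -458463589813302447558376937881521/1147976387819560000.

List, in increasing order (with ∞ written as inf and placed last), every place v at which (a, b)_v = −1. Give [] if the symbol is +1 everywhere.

[2, 3, 7, 11, 29, inf]

(a, b) ≡ (-4785, -609) mod (ℚ^×)²; places V = {2, 3, 5, 7, 11, 13, 19, 23, 29, 31, 41, ∞}.
(a,b)_5: α=-3, u≡2; β=-4, v≡4 (mod 5); (2|5)=-1, (4|5)=+1; sign (−1)^0·-1^-4·+1^-3 = +1.
(a,b)_2: α=-2, β=-6; u≡7, v≡7 (mod 8); ε(u)ε(v)=1·1, αω(v)=-2·0, βω(u)=-6·0; sum ≡ 1  ⇒  -1.
(a,b)_13: α=0, u≡1; β=-2, v≡7 (mod 13); (1|13)=+1, (7|13)=-1; sign (−1)^0·+1^-2·-1^0 = +1.
(a,b)_11: α=1, u≡3; β=4, v≡10 (mod 11); (3|11)=+1, (10|11)=-1; sign (−1)^0·+1^4·-1^1 = -1.
(a,b)_31: α=2, u≡18; β=4, v≡27 (mod 31); (18|31)=+1, (27|31)=-1; sign (−1)^0·+1^4·-1^2 = +1.
(a,b)_29: α=1, u≡22; β=3, v≡10 (mod 29); (22|29)=+1, (10|29)=-1; sign (−1)^0·+1^3·-1^1 = -1.
(a,b)_3: α=7, u≡1; β=15, v≡1 (mod 3); (1|3)=+1, (1|3)=+1; sign (−1)^1·+1^15·+1^7 = -1.
(a,b)_23: α=-2, u≡10; β=-4, v≡16 (mod 23); (10|23)=-1, (16|23)=+1; sign (−1)^0·-1^-4·+1^-2 = +1.
(a,b)_41: α=0, u≡34; β=-2, v≡22 (mod 41); (34|41)=-1, (22|41)=-1; sign (−1)^0·-1^-2·-1^0 = +1.
(a,b)_∞: sgn(-4785)=−, sgn(-609)=−, so -1.
(a,b)_19: α=-2, u≡8; β=-2, v≡8 (mod 19); (8|19)=-1, (8|19)=-1; sign (−1)^0·-1^-2·-1^-2 = +1.
(a,b)_7: α=4, u≡3; β=13, v≡1 (mod 7); (3|7)=-1, (1|7)=+1; sign (−1)^0·-1^13·+1^4 = -1.
(-4785, -609 / ℚ) ramifies at {2, 3, 7, 11, 29, ∞}: a division algebra.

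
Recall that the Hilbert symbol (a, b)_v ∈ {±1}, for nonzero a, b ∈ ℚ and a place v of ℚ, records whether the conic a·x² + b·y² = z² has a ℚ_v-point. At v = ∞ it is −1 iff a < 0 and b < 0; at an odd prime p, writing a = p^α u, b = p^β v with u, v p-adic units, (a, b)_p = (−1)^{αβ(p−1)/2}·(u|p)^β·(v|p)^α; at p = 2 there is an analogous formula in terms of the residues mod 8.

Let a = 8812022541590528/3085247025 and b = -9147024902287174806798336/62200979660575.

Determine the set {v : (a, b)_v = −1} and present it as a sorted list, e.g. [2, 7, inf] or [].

Mod squares: a ≡ 2, b ≡ -273. Check v ∈ {∞, 2, 3, 5, 7, 13, 17, 19, 23}.
v=5: a=5^-2·(≡3), b=5^-2·(≡3) mod 5; (3|5)=-1, (3|5)=-1; (−1)^{-2·-2·2}·(-1)^-2·(-1)^-2 = +1.
v=17: a=17^2·(≡1), b=17^2·(≡13) mod 17; (1|17)=+1, (13|17)=+1; (−1)^{2·2·8}·(+1)^2·(+1)^2 = +1.
v=2: v_2(a)=13, v_2(b)=26; units ≡ 1, 7 (mod 8); ε·ε+αω+βω = 0·1+13·0+26·0 ≡ 0  ⇒  (a,b)_2 = +1.
v=19: a=19^4·(≡15), b=19^6·(≡18) mod 19; (15|19)=-1, (18|19)=-1; (−1)^{4·6·9}·(-1)^6·(-1)^4 = +1.
v=3: a=3^-2·(≡2), b=3^3·(≡2) mod 3; (2|3)=-1, (2|3)=-1; (−1)^{-2·3·1}·(-1)^3·(-1)^-2 = -1.
v=∞: 2 > 0 and -273 < 0  ⇒  (a,b)_∞ = +1.
v=23: a=23^-4·(≡6), b=23^-6·(≡18) mod 23; (6|23)=+1, (18|23)=+1; (−1)^{-4·-6·11}·(+1)^-6·(+1)^-4 = +1.
v=13: a=13^4·(≡5), b=13^5·(≡6) mod 13; (5|13)=-1, (6|13)=-1; (−1)^{4·5·6}·(-1)^5·(-1)^4 = -1.
v=7: a=7^-2·(≡4), b=7^-5·(≡5) mod 7; (4|7)=+1, (5|7)=-1; (−1)^{-2·-5·3}·(+1)^-5·(-1)^-2 = +1.
(2, -273 / ℚ) ramifies at {3, 13}: a division algebra.

[3, 13]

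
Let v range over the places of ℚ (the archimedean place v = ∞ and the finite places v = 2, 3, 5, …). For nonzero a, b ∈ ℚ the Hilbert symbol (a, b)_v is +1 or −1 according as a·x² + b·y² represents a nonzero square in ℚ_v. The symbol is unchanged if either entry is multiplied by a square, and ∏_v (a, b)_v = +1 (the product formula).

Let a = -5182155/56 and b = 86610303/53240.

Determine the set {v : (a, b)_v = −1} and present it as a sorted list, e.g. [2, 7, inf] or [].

Mod squares: a ≡ -22330, b ≡ 77330. Check v ∈ {∞, 2, 3, 5, 7, 11, 13, 19, 29, 37}.
v=∞: -22330 < 0 and 77330 > 0  ⇒  (a,b)_∞ = +1.
v=29: a=29^1·(≡13), b=29^0·(≡6) mod 29; (13|29)=+1, (6|29)=+1; (−1)^{1·0·14}·(+1)^0·(+1)^1 = +1.
v=19: a=19^2·(≡10), b=19^1·(≡7) mod 19; (10|19)=-1, (7|19)=+1; (−1)^{2·1·9}·(-1)^1·(+1)^2 = -1.
v=7: a=7^-1·(≡1), b=7^0·(≡2) mod 7; (1|7)=+1, (2|7)=+1; (−1)^{-1·0·3}·(+1)^0·(+1)^-1 = +1.
v=3: a=3^2·(≡2), b=3^6·(≡2) mod 3; (2|3)=-1, (2|3)=-1; (−1)^{2·6·1}·(-1)^6·(-1)^2 = +1.
v=37: a=37^0·(≡19), b=37^1·(≡20) mod 37; (19|37)=-1, (20|37)=-1; (−1)^{0·1·18}·(-1)^1·(-1)^0 = -1.
v=11: a=11^1·(≡3), b=11^-3·(≡3) mod 11; (3|11)=+1, (3|11)=+1; (−1)^{1·-3·5}·(+1)^-3·(+1)^1 = -1.
v=13: a=13^0·(≡12), b=13^2·(≡8) mod 13; (12|13)=+1, (8|13)=-1; (−1)^{0·2·6}·(+1)^2·(-1)^0 = +1.
v=2: v_2(a)=-3, v_2(b)=-3; units ≡ 3, 1 (mod 8); ε·ε+αω+βω = 1·0+-3·0+-3·1 ≡ 1  ⇒  (a,b)_2 = -1.
v=5: a=5^1·(≡4), b=5^-1·(≡1) mod 5; (4|5)=+1, (1|5)=+1; (−1)^{1·-1·2}·(+1)^-1·(+1)^1 = +1.
|Ram(-22330, 77330)| = 4, even; anisotropic at {2, 11, 19, 37}.

[2, 11, 19, 37]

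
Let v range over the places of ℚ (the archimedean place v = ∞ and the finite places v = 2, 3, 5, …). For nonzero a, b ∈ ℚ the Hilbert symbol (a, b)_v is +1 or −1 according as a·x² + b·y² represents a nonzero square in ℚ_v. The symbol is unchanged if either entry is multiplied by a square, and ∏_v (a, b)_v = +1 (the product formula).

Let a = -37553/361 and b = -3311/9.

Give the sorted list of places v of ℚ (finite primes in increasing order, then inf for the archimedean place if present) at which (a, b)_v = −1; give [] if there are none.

Mod squares: a ≡ -17, b ≡ -3311. Check v ∈ {∞, 2, 3, 7, 11, 17, 19, 43, 47}.
v=7: a=7^0·(≡4), b=7^1·(≡5) mod 7; (4|7)=+1, (5|7)=-1; (−1)^{0·1·3}·(+1)^1·(-1)^0 = +1.
v=19: a=19^-2·(≡10), b=19^0·(≡10) mod 19; (10|19)=-1, (10|19)=-1; (−1)^{-2·0·9}·(-1)^0·(-1)^-2 = +1.
v=17: a=17^1·(≡13), b=17^0·(≡8) mod 17; (13|17)=+1, (8|17)=+1; (−1)^{1·0·8}·(+1)^0·(+1)^1 = +1.
v=47: a=47^2·(≡45), b=47^0·(≡29) mod 47; (45|47)=-1, (29|47)=-1; (−1)^{2·0·23}·(-1)^0·(-1)^2 = +1.
v=3: a=3^0·(≡1), b=3^-2·(≡1) mod 3; (1|3)=+1, (1|3)=+1; (−1)^{0·-2·1}·(+1)^-2·(+1)^0 = +1.
v=43: a=43^0·(≡27), b=43^1·(≡1) mod 43; (27|43)=-1, (1|43)=+1; (−1)^{0·1·21}·(-1)^1·(+1)^0 = -1.
v=2: v_2(a)=0, v_2(b)=0; units ≡ 7, 1 (mod 8); ε·ε+αω+βω = 1·0+0·0+0·0 ≡ 0  ⇒  (a,b)_2 = +1.
v=∞: -17 < 0 and -3311 < 0  ⇒  (a,b)_∞ = -1.
v=11: a=11^0·(≡5), b=11^1·(≡2) mod 11; (5|11)=+1, (2|11)=-1; (−1)^{0·1·5}·(+1)^1·(-1)^0 = +1.
Ram(-17, -3311) = {43, ∞}; no ℚ_43-point on the conic.

[43, inf]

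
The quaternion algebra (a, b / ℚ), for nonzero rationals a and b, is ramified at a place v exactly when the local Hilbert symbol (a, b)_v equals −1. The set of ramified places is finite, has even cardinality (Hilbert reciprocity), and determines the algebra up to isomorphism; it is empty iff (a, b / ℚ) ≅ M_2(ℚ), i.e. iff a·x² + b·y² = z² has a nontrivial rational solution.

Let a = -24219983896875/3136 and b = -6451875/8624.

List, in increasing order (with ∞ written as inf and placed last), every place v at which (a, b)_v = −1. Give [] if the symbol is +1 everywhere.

[5, 13, 23, inf]

Mod squares: a ≡ -55315, b ≡ -12617. Check v ∈ {∞, 2, 3, 5, 7, 11, 13, 23, 31, 37}.
v=37: a=37^1·(≡13), b=37^1·(≡2) mod 37; (13|37)=-1, (2|37)=-1; (−1)^{1·1·18}·(-1)^1·(-1)^1 = +1.
v=2: v_2(a)=-6, v_2(b)=-4; units ≡ 5, 7 (mod 8); ε·ε+αω+βω = 0·1+-6·0+-4·1 ≡ 0  ⇒  (a,b)_2 = +1.
v=∞: -55315 < 0 and -12617 < 0  ⇒  (a,b)_∞ = -1.
v=5: a=5^5·(≡3), b=5^4·(≡3) mod 5; (3|5)=-1, (3|5)=-1; (−1)^{5·4·2}·(-1)^4·(-1)^5 = -1.
v=3: a=3^6·(≡2), b=3^2·(≡1) mod 3; (2|3)=-1, (1|3)=+1; (−1)^{6·2·1}·(-1)^2·(+1)^6 = +1.
v=13: a=13^1·(≡10), b=13^0·(≡5) mod 13; (10|13)=+1, (5|13)=-1; (−1)^{1·0·6}·(+1)^0·(-1)^1 = -1.
v=7: a=7^-2·(≡3), b=7^-2·(≡4) mod 7; (3|7)=-1, (4|7)=+1; (−1)^{-2·-2·3}·(-1)^-2·(+1)^-2 = +1.
v=31: a=31^2·(≡10), b=31^1·(≡17) mod 31; (10|31)=+1, (17|31)=-1; (−1)^{2·1·15}·(+1)^1·(-1)^2 = +1.
v=23: a=23^1·(≡14), b=23^0·(≡7) mod 23; (14|23)=-1, (7|23)=-1; (−1)^{1·0·11}·(-1)^0·(-1)^1 = -1.
v=11: a=11^0·(≡3), b=11^-1·(≡7) mod 11; (3|11)=+1, (7|11)=-1; (−1)^{0·-1·5}·(+1)^-1·(-1)^0 = +1.
|Ram(-55315, -12617)| = 4, even; anisotropic at {5, 13, 23, ∞}.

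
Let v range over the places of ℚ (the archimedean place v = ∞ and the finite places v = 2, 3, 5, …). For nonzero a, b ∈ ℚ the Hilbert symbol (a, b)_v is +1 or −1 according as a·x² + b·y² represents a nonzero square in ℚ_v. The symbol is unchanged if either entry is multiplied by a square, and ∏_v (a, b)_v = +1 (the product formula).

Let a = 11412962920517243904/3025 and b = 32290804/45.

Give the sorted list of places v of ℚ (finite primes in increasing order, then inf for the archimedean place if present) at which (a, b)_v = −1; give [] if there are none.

(a, b) ≡ (221, 823745) mod (ℚ^×)²; places V = {2, 3, 5, 7, 11, 13, 17, 19, 23, 29, ∞}.
(a,b)_17: α=1, u≡8; β=0, v≡14 (mod 17); (8|17)=+1, (14|17)=-1; sign (−1)^0·+1^0·-1^1 = -1.
(a,b)_23: α=2, u≡15; β=1, v≡18 (mod 23); (15|23)=-1, (18|23)=+1; sign (−1)^0·-1^1·+1^2 = -1.
(a,b)_∞: sgn(221)=+, sgn(823745)=+, so +1.
(a,b)_19: α=0, u≡2; β=1, v≡6 (mod 19); (2|19)=-1, (6|19)=+1; sign (−1)^0·-1^1·+1^0 = -1.
(a,b)_13: α=5, u≡10; β=1, v≡4 (mod 13); (10|13)=+1, (4|13)=+1; sign (−1)^0·+1^1·+1^5 = +1.
(a,b)_2: α=10, β=2; u≡5, v≡1 (mod 8); ε(u)ε(v)=0·0, αω(v)=10·0, βω(u)=2·1; sum ≡ 0  ⇒  +1.
(a,b)_29: α=2, u≡15; β=1, v≡14 (mod 29); (15|29)=-1, (14|29)=-1; sign (−1)^0·-1^1·-1^2 = -1.
(a,b)_3: α=4, u≡2; β=-2, v≡2 (mod 3); (2|3)=-1, (2|3)=-1; sign (−1)^0·-1^-2·-1^4 = +1.
(a,b)_11: α=-2, u≡9; β=0, v≡7 (mod 11); (9|11)=+1, (7|11)=-1; sign (−1)^0·+1^0·-1^-2 = +1.
(a,b)_7: α=2, u≡2; β=2, v≡3 (mod 7); (2|7)=+1, (3|7)=-1; sign (−1)^0·+1^2·-1^2 = +1.
(a,b)_5: α=-2, u≡4; β=-1, v≡1 (mod 5); (4|5)=+1, (1|5)=+1; sign (−1)^0·+1^-1·+1^-2 = +1.
|Ram(221, 823745)| = 4, even; anisotropic at {17, 19, 23, 29}.

[17, 19, 23, 29]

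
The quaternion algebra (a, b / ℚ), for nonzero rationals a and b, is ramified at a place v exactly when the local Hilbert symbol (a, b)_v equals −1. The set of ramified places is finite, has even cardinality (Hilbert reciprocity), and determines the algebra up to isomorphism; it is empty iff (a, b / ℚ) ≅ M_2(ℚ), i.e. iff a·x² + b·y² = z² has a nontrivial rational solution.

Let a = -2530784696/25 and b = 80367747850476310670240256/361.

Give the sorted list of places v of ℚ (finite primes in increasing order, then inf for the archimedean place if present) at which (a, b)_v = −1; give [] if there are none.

(a, b) ≡ (-43214, 11192426) mod (ℚ^×)²; places V = {2, 3, 5, 7, 11, 17, 19, 31, 37, 41, ∞}.
(a,b)_7: α=0, u≡2; β=1, v≡5 (mod 7); (2|7)=+1, (5|7)=-1; sign (−1)^0·+1^1·-1^0 = +1.
(a,b)_41: α=1, u≡29; β=3, v≡10 (mod 41); (29|41)=-1, (10|41)=+1; sign (−1)^0·-1^3·+1^1 = -1.
(a,b)_2: α=3, β=9; u≡1, v≡5 (mod 8); ε(u)ε(v)=0·0, αω(v)=3·1, βω(u)=9·0; sum ≡ 1  ⇒  -1.
(a,b)_31: α=1, u≡25; β=3, v≡4 (mod 31); (25|31)=+1, (4|31)=+1; sign (−1)^1·+1^3·+1^1 = -1.
(a,b)_3: α=0, u≡1; β=4, v≡2 (mod 3); (1|3)=+1, (2|3)=-1; sign (−1)^0·+1^4·-1^0 = +1.
(a,b)_37: α=0, u≡32; β=1, v≡22 (mod 37); (32|37)=-1, (22|37)=-1; sign (−1)^0·-1^1·-1^0 = -1.
(a,b)_∞: sgn(-43214)=−, sgn(11192426)=+, so +1.
(a,b)_17: α=1, u≡16; β=1, v≡15 (mod 17); (16|17)=+1, (15|17)=+1; sign (−1)^0·+1^1·+1^1 = +1.
(a,b)_11: α=4, u≡3; β=8, v≡1 (mod 11); (3|11)=+1, (1|11)=+1; sign (−1)^0·+1^8·+1^4 = +1.
(a,b)_19: α=0, u≡11; β=-2, v≡6 (mod 19); (11|19)=+1, (6|19)=+1; sign (−1)^0·+1^-2·+1^0 = +1.
(a,b)_5: α=-2, u≡4; β=0, v≡1 (mod 5); (4|5)=+1, (1|5)=+1; sign (−1)^0·+1^0·+1^-2 = +1.
|Ram(-43214, 11192426)| = 4, even; anisotropic at {2, 31, 37, 41}.

[2, 31, 37, 41]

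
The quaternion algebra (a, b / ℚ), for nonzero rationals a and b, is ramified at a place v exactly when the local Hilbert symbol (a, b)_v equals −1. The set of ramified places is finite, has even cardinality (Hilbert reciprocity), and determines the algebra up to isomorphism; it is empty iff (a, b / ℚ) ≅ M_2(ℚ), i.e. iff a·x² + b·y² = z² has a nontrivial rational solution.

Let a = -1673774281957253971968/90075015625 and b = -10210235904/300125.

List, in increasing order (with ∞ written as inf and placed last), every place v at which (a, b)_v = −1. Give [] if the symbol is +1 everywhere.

Mod squares: a ≡ -2, b ≡ -76670. Check v ∈ {∞, 2, 3, 5, 7, 11, 17, 41}.
v=3: a=3^2·(≡1), b=3^2·(≡1) mod 3; (1|3)=+1, (1|3)=+1; (−1)^{2·2·1}·(+1)^2·(+1)^2 = +1.
v=5: a=5^-6·(≡2), b=5^-3·(≡1) mod 5; (2|5)=-1, (1|5)=+1; (−1)^{-6·-3·2}·(-1)^-3·(+1)^-6 = -1.
v=2: v_2(a)=17, v_2(b)=9; units ≡ 7, 1 (mod 8); ε·ε+αω+βω = 1·0+17·0+9·0 ≡ 0  ⇒  (a,b)_2 = +1.
v=11: a=11^2·(≡9), b=11^1·(≡1) mod 11; (9|11)=+1, (1|11)=+1; (−1)^{2·1·5}·(+1)^1·(+1)^2 = +1.
v=41: a=41^2·(≡8), b=41^1·(≡25) mod 41; (8|41)=+1, (25|41)=+1; (−1)^{2·1·20}·(+1)^1·(+1)^2 = +1.
v=17: a=17^8·(≡15), b=17^3·(≡6) mod 17; (15|17)=+1, (6|17)=-1; (−1)^{8·3·8}·(+1)^3·(-1)^8 = +1.
v=7: a=7^-8·(≡3), b=7^-4·(≡1) mod 7; (3|7)=-1, (1|7)=+1; (−1)^{-8·-4·3}·(-1)^-4·(+1)^-8 = +1.
v=∞: -2 < 0 and -76670 < 0  ⇒  (a,b)_∞ = -1.
|Ram(-2, -76670)| = 2, even; anisotropic at {5, ∞}.

[5, inf]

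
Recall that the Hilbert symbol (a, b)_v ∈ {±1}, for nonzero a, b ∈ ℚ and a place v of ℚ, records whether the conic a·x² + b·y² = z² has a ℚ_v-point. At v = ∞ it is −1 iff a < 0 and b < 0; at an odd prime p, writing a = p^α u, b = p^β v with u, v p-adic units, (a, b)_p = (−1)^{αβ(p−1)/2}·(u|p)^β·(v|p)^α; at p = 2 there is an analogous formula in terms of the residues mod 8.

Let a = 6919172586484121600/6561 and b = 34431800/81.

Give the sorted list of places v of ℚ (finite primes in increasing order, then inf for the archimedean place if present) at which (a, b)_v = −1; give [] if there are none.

[2, 17, 19, 41]

(a, b) ≡ (4199, 344318) mod (ℚ^×)²; places V = {2, 3, 5, 7, 13, 17, 19, 41, ∞}.
(a,b)_3: α=-8, u≡2; β=-4, v≡2 (mod 3); (2|3)=-1, (2|3)=-1; sign (−1)^0·-1^-4·-1^-8 = +1.
(a,b)_∞: sgn(4199)=+, sgn(344318)=+, so +1.
(a,b)_7: α=2, u≡5; β=0, v≡1 (mod 7); (5|7)=-1, (1|7)=+1; sign (−1)^0·-1^0·+1^2 = +1.
(a,b)_41: α=2, u≡29; β=1, v≡3 (mod 41); (29|41)=-1, (3|41)=-1; sign (−1)^0·-1^1·-1^2 = -1.
(a,b)_17: α=3, u≡4; β=1, v≡12 (mod 17); (4|17)=+1, (12|17)=-1; sign (−1)^0·+1^1·-1^3 = -1.
(a,b)_19: α=1, u≡14; β=1, v≡15 (mod 19); (14|19)=-1, (15|19)=-1; sign (−1)^1·-1^1·-1^1 = -1.
(a,b)_2: α=14, β=3; u≡7, v≡7 (mod 8); ε(u)ε(v)=1·1, αω(v)=14·0, βω(u)=3·0; sum ≡ 1  ⇒  -1.
(a,b)_5: α=2, u≡4; β=2, v≡2 (mod 5); (4|5)=+1, (2|5)=-1; sign (−1)^0·+1^2·-1^2 = +1.
(a,b)_13: α=3, u≡7; β=1, v≡2 (mod 13); (7|13)=-1, (2|13)=-1; sign (−1)^0·-1^1·-1^3 = +1.
Ram(4199, 344318) = {2, 17, 19, 41}; no ℚ_2-point on the conic.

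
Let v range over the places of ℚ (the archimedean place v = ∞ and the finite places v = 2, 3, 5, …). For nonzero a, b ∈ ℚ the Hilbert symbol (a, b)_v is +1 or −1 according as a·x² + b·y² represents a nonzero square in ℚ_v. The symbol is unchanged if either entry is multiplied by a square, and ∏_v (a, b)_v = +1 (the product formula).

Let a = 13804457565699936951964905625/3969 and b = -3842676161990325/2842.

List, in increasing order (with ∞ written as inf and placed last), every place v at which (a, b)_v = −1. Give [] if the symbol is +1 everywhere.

Mod squares: a ≡ 214489, b ≡ -26011666. Check v ∈ {∞, 2, 3, 5, 7, 11, 17, 23, 29, 31, 37}.
v=2: v_2(a)=0, v_2(b)=-1; units ≡ 1, 7 (mod 8); ε·ε+αω+βω = 0·1+0·0+-1·0 ≡ 0  ⇒  (a,b)_2 = +1.
v=17: a=17^5·(≡11), b=17^3·(≡8) mod 17; (11|17)=-1, (8|17)=+1; (−1)^{5·3·8}·(-1)^3·(+1)^5 = -1.
v=37: a=37^3·(≡25), b=37^1·(≡22) mod 37; (25|37)=+1, (22|37)=-1; (−1)^{3·1·18}·(+1)^1·(-1)^3 = -1.
v=7: a=7^-2·(≡2), b=7^-2·(≡6) mod 7; (2|7)=+1, (6|7)=-1; (−1)^{-2·-2·3}·(+1)^-2·(-1)^-2 = +1.
v=3: a=3^-4·(≡1), b=3^4·(≡2) mod 3; (1|3)=+1, (2|3)=-1; (−1)^{-4·4·1}·(+1)^4·(-1)^-4 = +1.
v=∞: 214489 > 0 and -26011666 < 0  ⇒  (a,b)_∞ = +1.
v=29: a=29^0·(≡7), b=29^-1·(≡25) mod 29; (7|29)=+1, (25|29)=+1; (−1)^{0·-1·14}·(+1)^-1·(+1)^0 = +1.
v=5: a=5^4·(≡1), b=5^2·(≡1) mod 5; (1|5)=+1, (1|5)=+1; (−1)^{4·2·2}·(+1)^2·(+1)^4 = +1.
v=31: a=31^3·(≡30), b=31^1·(≡30) mod 31; (30|31)=-1, (30|31)=-1; (−1)^{3·1·15}·(-1)^1·(-1)^3 = -1.
v=23: a=23^2·(≡19), b=23^1·(≡19) mod 23; (19|23)=-1, (19|23)=-1; (−1)^{2·1·11}·(-1)^1·(-1)^2 = -1.
v=11: a=11^7·(≡6), b=11^4·(≡3) mod 11; (6|11)=-1, (3|11)=+1; (−1)^{7·4·5}·(-1)^4·(+1)^7 = +1.
|Ram(214489, -26011666)| = 4, even; anisotropic at {17, 23, 31, 37}.

[17, 23, 31, 37]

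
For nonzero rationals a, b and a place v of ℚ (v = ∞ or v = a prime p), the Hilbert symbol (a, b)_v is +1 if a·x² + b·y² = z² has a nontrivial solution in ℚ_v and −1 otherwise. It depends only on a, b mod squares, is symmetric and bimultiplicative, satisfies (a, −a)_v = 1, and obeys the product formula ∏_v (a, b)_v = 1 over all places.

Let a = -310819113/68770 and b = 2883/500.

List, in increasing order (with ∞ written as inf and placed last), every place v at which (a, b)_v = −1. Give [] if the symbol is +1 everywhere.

[2, 13]

(a, b) ≡ (-4290, 15) mod (ℚ^×)²; places V = {2, 3, 5, 11, 13, 23, 31, ∞}.
(a,b)_31: α=2, u≡25; β=2, v≡24 (mod 31); (25|31)=+1, (24|31)=-1; sign (−1)^0·+1^2·-1^2 = +1.
(a,b)_23: α=-2, u≡10; β=0, v≡14 (mod 23); (10|23)=-1, (14|23)=-1; sign (−1)^0·-1^0·-1^-2 = +1.
(a,b)_3: α=5, u≡1; β=1, v≡2 (mod 3); (1|3)=+1, (2|3)=-1; sign (−1)^1·+1^1·-1^5 = +1.
(a,b)_∞: sgn(-4290)=−, sgn(15)=+, so +1.
(a,b)_11: α=3, u≡2; β=0, v≡9 (mod 11); (2|11)=-1, (9|11)=+1; sign (−1)^0·-1^0·+1^3 = +1.
(a,b)_2: α=-1, β=-2; u≡7, v≡7 (mod 8); ε(u)ε(v)=1·1, αω(v)=-1·0, βω(u)=-2·0; sum ≡ 1  ⇒  -1.
(a,b)_13: α=-1, u≡7; β=0, v≡6 (mod 13); (7|13)=-1, (6|13)=-1; sign (−1)^0·-1^0·-1^-1 = -1.
(a,b)_5: α=-1, u≡3; β=-3, v≡2 (mod 5); (3|5)=-1, (2|5)=-1; sign (−1)^0·-1^-3·-1^-1 = +1.
Ram(-4290, 15) = {2, 13}; no ℚ_2-point on the conic.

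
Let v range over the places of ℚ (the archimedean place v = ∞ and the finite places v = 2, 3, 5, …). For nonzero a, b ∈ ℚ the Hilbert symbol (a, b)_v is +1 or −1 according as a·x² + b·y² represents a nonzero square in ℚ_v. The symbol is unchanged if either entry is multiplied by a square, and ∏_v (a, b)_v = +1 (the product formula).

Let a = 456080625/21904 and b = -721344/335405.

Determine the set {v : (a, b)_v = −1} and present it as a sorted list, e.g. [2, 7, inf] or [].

Mod squares: a ≡ 1001, b ≡ -195. Check v ∈ {∞, 2, 3, 5, 7, 11, 13, 17, 37}.
v=2: v_2(a)=-4, v_2(b)=6; units ≡ 1, 5 (mod 8); ε·ε+αω+βω = 0·0+-4·1+6·0 ≡ 0  ⇒  (a,b)_2 = +1.
v=∞: 1001 > 0 and -195 < 0  ⇒  (a,b)_∞ = +1.
v=3: a=3^6·(≡2), b=3^1·(≡1) mod 3; (2|3)=-1, (1|3)=+1; (−1)^{6·1·1}·(-1)^1·(+1)^6 = -1.
v=37: a=37^-2·(≡24), b=37^-2·(≡10) mod 37; (24|37)=-1, (10|37)=+1; (−1)^{-2·-2·18}·(-1)^-2·(+1)^-2 = +1.
v=7: a=7^1·(≡6), b=7^-2·(≡1) mod 7; (6|7)=-1, (1|7)=+1; (−1)^{1·-2·3}·(-1)^-2·(+1)^1 = +1.
v=5: a=5^4·(≡1), b=5^-1·(≡1) mod 5; (1|5)=+1, (1|5)=+1; (−1)^{4·-1·2}·(+1)^-1·(+1)^4 = +1.
v=11: a=11^1·(≡5), b=11^0·(≡9) mod 11; (5|11)=+1, (9|11)=+1; (−1)^{1·0·5}·(+1)^0·(+1)^1 = +1.
v=13: a=13^1·(≡1), b=13^1·(≡7) mod 13; (1|13)=+1, (7|13)=-1; (−1)^{1·1·6}·(+1)^1·(-1)^1 = -1.
v=17: a=17^0·(≡15), b=17^2·(≡13) mod 17; (15|17)=+1, (13|17)=+1; (−1)^{0·2·8}·(+1)^2·(+1)^0 = +1.
|Ram(1001, -195)| = 2, even; anisotropic at {3, 13}.

[3, 13]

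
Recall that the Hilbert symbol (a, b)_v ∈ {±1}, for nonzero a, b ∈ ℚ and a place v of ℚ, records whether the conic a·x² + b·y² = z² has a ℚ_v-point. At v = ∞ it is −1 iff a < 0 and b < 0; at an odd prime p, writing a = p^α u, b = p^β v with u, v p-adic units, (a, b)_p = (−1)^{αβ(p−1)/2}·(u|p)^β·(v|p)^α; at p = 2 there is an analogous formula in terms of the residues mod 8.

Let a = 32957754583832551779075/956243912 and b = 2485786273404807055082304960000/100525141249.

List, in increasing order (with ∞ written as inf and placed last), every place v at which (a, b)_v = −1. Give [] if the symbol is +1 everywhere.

(a, b) ≡ (6, 686774) mod (ℚ^×)²; places V = {2, 3, 5, 7, 11, 13, 17, 19, 29, 31, 53, ∞}.
(a,b)_53: α=2, u≡47; β=3, v≡14 (mod 53); (47|53)=+1, (14|53)=-1; sign (−1)^0·+1^3·-1^2 = +1.
(a,b)_11: α=2, u≡6; β=3, v≡3 (mod 11); (6|11)=-1, (3|11)=+1; sign (−1)^0·-1^3·+1^2 = -1.
(a,b)_31: α=2, u≡11; β=3, v≡8 (mod 31); (11|31)=-1, (8|31)=+1; sign (−1)^0·-1^3·+1^2 = -1.
(a,b)_29: α=-4, u≡28; β=-6, v≡25 (mod 29); (28|29)=+1, (25|29)=+1; sign (−1)^0·+1^-6·+1^-4 = +1.
(a,b)_17: α=2, u≡5; β=0, v≡16 (mod 17); (5|17)=-1, (16|17)=+1; sign (−1)^0·-1^0·+1^2 = +1.
(a,b)_∞: sgn(6)=+, sgn(686774)=+, so +1.
(a,b)_3: α=7, u≡2; β=12, v≡2 (mod 3); (2|3)=-1, (2|3)=-1; sign (−1)^0·-1^12·-1^7 = -1.
(a,b)_13: α=-2, u≡5; β=-2, v≡10 (mod 13); (5|13)=-1, (10|13)=+1; sign (−1)^0·-1^-2·+1^-2 = +1.
(a,b)_2: α=-3, β=9; u≡3, v≡3 (mod 8); ε(u)ε(v)=1·1, αω(v)=-3·1, βω(u)=9·1; sum ≡ 1  ⇒  -1.
(a,b)_7: α=2, u≡6; β=0, v≡1 (mod 7); (6|7)=-1, (1|7)=+1; sign (−1)^0·-1^0·+1^2 = +1.
(a,b)_19: α=4, u≡7; β=5, v≡12 (mod 19); (7|19)=+1, (12|19)=-1; sign (−1)^0·+1^5·-1^4 = +1.
(a,b)_5: α=2, u≡4; β=4, v≡4 (mod 5); (4|5)=+1, (4|5)=+1; sign (−1)^0·+1^4·+1^2 = +1.
|Ram(6, 686774)| = 4, even; anisotropic at {2, 3, 11, 31}.

[2, 3, 11, 31]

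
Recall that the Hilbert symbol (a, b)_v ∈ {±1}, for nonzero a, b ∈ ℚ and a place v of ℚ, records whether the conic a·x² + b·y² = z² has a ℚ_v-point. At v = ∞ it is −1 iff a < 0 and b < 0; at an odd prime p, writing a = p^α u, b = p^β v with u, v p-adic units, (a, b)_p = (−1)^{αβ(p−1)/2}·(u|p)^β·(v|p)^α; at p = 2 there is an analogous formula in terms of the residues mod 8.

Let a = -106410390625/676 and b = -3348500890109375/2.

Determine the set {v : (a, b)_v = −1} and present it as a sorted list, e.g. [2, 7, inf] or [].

[7, 11, 19, inf]

Mod squares: a ≡ -385, b ≡ -2926. Check v ∈ {∞, 2, 5, 7, 11, 13, 19}.
v=2: v_2(a)=-2, v_2(b)=-1; units ≡ 7, 1 (mod 8); ε·ε+αω+βω = 1·0+-2·0+-1·0 ≡ 0  ⇒  (a,b)_2 = +1.
v=7: a=7^3·(≡1), b=7^5·(≡2) mod 7; (1|7)=+1, (2|7)=+1; (−1)^{3·5·3}·(+1)^5·(+1)^3 = -1.
v=13: a=13^-2·(≡5), b=13^2·(≡3) mod 13; (5|13)=-1, (3|13)=+1; (−1)^{-2·2·6}·(-1)^2·(+1)^-2 = +1.
v=11: a=11^1·(≡9), b=11^1·(≡5) mod 11; (9|11)=+1, (5|11)=+1; (−1)^{1·1·5}·(+1)^1·(+1)^1 = -1.
v=∞: -385 < 0 and -2926 < 0  ⇒  (a,b)_∞ = -1.
v=5: a=5^7·(≡2), b=5^6·(≡4) mod 5; (2|5)=-1, (4|5)=+1; (−1)^{7·6·2}·(-1)^6·(+1)^7 = +1.
v=19: a=19^2·(≡3), b=19^3·(≡11) mod 19; (3|19)=-1, (11|19)=+1; (−1)^{2·3·9}·(-1)^3·(+1)^2 = -1.
Ram(-385, -2926) = {7, 11, 19, ∞}; no ℚ_7-point on the conic.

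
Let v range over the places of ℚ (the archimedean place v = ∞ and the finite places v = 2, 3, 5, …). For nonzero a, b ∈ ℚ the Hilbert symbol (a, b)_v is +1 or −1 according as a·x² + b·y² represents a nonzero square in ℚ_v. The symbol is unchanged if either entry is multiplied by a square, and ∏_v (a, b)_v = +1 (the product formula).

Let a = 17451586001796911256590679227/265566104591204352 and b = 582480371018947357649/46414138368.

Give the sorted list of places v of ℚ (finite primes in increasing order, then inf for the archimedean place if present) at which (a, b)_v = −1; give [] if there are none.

[3, 31]

Mod squares: a ≡ 4929, b ≡ 921723. Check v ∈ {∞, 2, 3, 7, 11, 13, 17, 23, 29, 31, 37, 53}.
v=13: a=13^-6·(≡2), b=13^-4·(≡3) mod 13; (2|13)=-1, (3|13)=+1; (−1)^{-6·-4·6}·(-1)^-4·(+1)^-6 = +1.
v=29: a=29^2·(≡9), b=29^2·(≡20) mod 29; (9|29)=+1, (20|29)=+1; (−1)^{2·2·14}·(+1)^2·(+1)^2 = +1.
v=23: a=23^-4·(≡17), b=23^-2·(≡14) mod 23; (17|23)=-1, (14|23)=-1; (−1)^{-4·-2·11}·(-1)^-2·(-1)^-4 = +1.
v=∞: 4929 > 0 and 921723 > 0  ⇒  (a,b)_∞ = +1.
v=11: a=11^2·(≡3), b=11^3·(≡2) mod 11; (3|11)=+1, (2|11)=-1; (−1)^{2·3·5}·(+1)^3·(-1)^2 = +1.
v=37: a=37^4·(≡6), b=37^2·(≡11) mod 37; (6|37)=-1, (11|37)=+1; (−1)^{4·2·18}·(-1)^2·(+1)^4 = +1.
v=3: a=3^-1·(≡2), b=3^-1·(≡2) mod 3; (2|3)=-1, (2|3)=-1; (−1)^{-1·-1·1}·(-1)^-1·(-1)^-1 = -1.
v=31: a=31^3·(≡28), b=31^3·(≡8) mod 31; (28|31)=+1, (8|31)=+1; (−1)^{3·3·15}·(+1)^3·(+1)^3 = -1.
v=53: a=53^1·(≡4), b=53^1·(≡43) mod 53; (4|53)=+1, (43|53)=+1; (−1)^{1·1·26}·(+1)^1·(+1)^1 = +1.
v=17: a=17^6·(≡4), b=17^3·(≡5) mod 17; (4|17)=+1, (5|17)=-1; (−1)^{6·3·8}·(+1)^3·(-1)^6 = +1.
v=7: a=7^4·(≡1), b=7^2·(≡3) mod 7; (1|7)=+1, (3|7)=-1; (−1)^{4·2·3}·(+1)^2·(-1)^4 = +1.
v=2: v_2(a)=-16, v_2(b)=-10; units ≡ 1, 3 (mod 8); ε·ε+αω+βω = 0·1+-16·1+-10·0 ≡ 0  ⇒  (a,b)_2 = +1.
|Ram(4929, 921723)| = 2, even; anisotropic at {3, 31}.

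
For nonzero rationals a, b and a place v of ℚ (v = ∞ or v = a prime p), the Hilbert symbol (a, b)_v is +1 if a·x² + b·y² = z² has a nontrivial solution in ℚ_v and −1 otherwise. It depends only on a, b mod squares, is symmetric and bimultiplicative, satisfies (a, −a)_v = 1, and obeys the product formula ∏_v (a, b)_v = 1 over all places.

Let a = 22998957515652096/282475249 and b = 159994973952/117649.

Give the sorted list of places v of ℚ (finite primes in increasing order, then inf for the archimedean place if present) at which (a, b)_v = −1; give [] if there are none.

[2, 3, 11, 31]

(a, b) ≡ (17391, 527) mod (ℚ^×)²; places V = {2, 3, 7, 11, 17, 31, ∞}.
(a,b)_11: α=7, u≡2; β=4, v≡8 (mod 11); (2|11)=-1, (8|11)=-1; sign (−1)^0·-1^4·-1^7 = -1.
(a,b)_7: α=-10, u≡6; β=-6, v≡2 (mod 7); (6|7)=-1, (2|7)=+1; sign (−1)^0·-1^-6·+1^-10 = +1.
(a,b)_∞: sgn(17391)=+, sgn(527)=+, so +1.
(a,b)_17: α=1, u≡6; β=1, v≡11 (mod 17); (6|17)=-1, (11|17)=-1; sign (−1)^0·-1^1·-1^1 = +1.
(a,b)_2: α=10, β=8; u≡7, v≡7 (mod 8); ε(u)ε(v)=1·1, αω(v)=10·0, βω(u)=8·0; sum ≡ 1  ⇒  -1.
(a,b)_3: α=7, u≡1; β=4, v≡2 (mod 3); (1|3)=+1, (2|3)=-1; sign (−1)^0·+1^4·-1^7 = -1.
(a,b)_31: α=1, u≡30; β=1, v≡17 (mod 31); (30|31)=-1, (17|31)=-1; sign (−1)^1·-1^1·-1^1 = -1.
Ram(17391, 527) = {2, 3, 11, 31}; no ℚ_2-point on the conic.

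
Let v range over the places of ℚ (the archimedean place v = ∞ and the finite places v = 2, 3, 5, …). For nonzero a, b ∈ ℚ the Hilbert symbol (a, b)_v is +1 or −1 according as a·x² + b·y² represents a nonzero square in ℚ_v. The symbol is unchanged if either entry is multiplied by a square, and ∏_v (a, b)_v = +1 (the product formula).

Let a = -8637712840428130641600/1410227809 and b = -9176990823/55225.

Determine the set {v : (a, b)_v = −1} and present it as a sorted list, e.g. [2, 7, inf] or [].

[13, 19, 37, inf]

Mod squares: a ≡ -19, b ≡ -2312167. Check v ∈ {∞, 2, 3, 5, 7, 11, 13, 17, 19, 23, 37, 47}.
v=19: a=19^3·(≡2), b=19^1·(≡10) mod 19; (2|19)=-1, (10|19)=-1; (−1)^{3·1·9}·(-1)^1·(-1)^3 = -1.
v=∞: -19 < 0 and -2312167 < 0  ⇒  (a,b)_∞ = -1.
v=13: a=13^0·(≡8), b=13^1·(≡2) mod 13; (8|13)=-1, (2|13)=-1; (−1)^{0·1·6}·(-1)^1·(-1)^0 = -1.
v=23: a=23^2·(≡1), b=23^1·(≡3) mod 23; (1|23)=+1, (3|23)=+1; (−1)^{2·1·11}·(+1)^1·(+1)^2 = +1.
v=37: a=37^4·(≡8), b=37^1·(≡8) mod 37; (8|37)=-1, (8|37)=-1; (−1)^{4·1·18}·(-1)^1·(-1)^4 = -1.
v=17: a=17^-2·(≡16), b=17^0·(≡14) mod 17; (16|17)=+1, (14|17)=-1; (−1)^{-2·0·8}·(+1)^0·(-1)^-2 = +1.
v=11: a=11^2·(≡1), b=11^1·(≡8) mod 11; (1|11)=+1, (8|11)=-1; (−1)^{2·1·5}·(+1)^1·(-1)^2 = +1.
v=2: v_2(a)=6, v_2(b)=0; units ≡ 5, 1 (mod 8); ε·ε+αω+βω = 0·0+6·0+0·1 ≡ 0  ⇒  (a,b)_2 = +1.
v=5: a=5^2·(≡4), b=5^-2·(≡3) mod 5; (4|5)=+1, (3|5)=-1; (−1)^{2·-2·2}·(+1)^-2·(-1)^2 = +1.
v=47: a=47^-4·(≡4), b=47^-2·(≡19) mod 47; (4|47)=+1, (19|47)=-1; (−1)^{-4·-2·23}·(+1)^-2·(-1)^-4 = +1.
v=3: a=3^8·(≡2), b=3^4·(≡2) mod 3; (2|3)=-1, (2|3)=-1; (−1)^{8·4·1}·(-1)^4·(-1)^8 = +1.
v=7: a=7^0·(≡4), b=7^2·(≡6) mod 7; (4|7)=+1, (6|7)=-1; (−1)^{0·2·3}·(+1)^2·(-1)^0 = +1.
Ram(-19, -2312167) = {13, 19, 37, ∞}; no ℚ_13-point on the conic.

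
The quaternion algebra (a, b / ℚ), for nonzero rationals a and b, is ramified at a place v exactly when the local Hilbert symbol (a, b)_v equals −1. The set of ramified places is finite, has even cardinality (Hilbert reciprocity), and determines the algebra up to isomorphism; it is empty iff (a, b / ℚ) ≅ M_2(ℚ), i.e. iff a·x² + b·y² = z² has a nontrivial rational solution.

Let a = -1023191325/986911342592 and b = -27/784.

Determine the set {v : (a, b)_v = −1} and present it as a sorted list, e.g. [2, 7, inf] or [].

Mod squares: a ≡ -25194, b ≡ -3. Check v ∈ {∞, 2, 3, 5, 7, 13, 17, 19}.
v=∞: -25194 < 0 and -3 < 0  ⇒  (a,b)_∞ = -1.
v=19: a=19^3·(≡1), b=19^0·(≡6) mod 19; (1|19)=+1, (6|19)=+1; (−1)^{3·0·9}·(+1)^0·(+1)^3 = +1.
v=3: a=3^3·(≡2), b=3^3·(≡2) mod 3; (2|3)=-1, (2|3)=-1; (−1)^{3·3·1}·(-1)^3·(-1)^3 = -1.
v=2: v_2(a)=-23, v_2(b)=-4; units ≡ 3, 5 (mod 8); ε·ε+αω+βω = 1·0+-23·1+-4·1 ≡ 1  ⇒  (a,b)_2 = -1.
v=5: a=5^2·(≡1), b=5^0·(≡2) mod 5; (1|5)=+1, (2|5)=-1; (−1)^{2·0·2}·(+1)^0·(-1)^2 = +1.
v=7: a=7^-6·(≡3), b=7^-2·(≡4) mod 7; (3|7)=-1, (4|7)=+1; (−1)^{-6·-2·3}·(-1)^-2·(+1)^-6 = +1.
v=13: a=13^1·(≡1), b=13^0·(≡3) mod 13; (1|13)=+1, (3|13)=+1; (−1)^{1·0·6}·(+1)^0·(+1)^1 = +1.
v=17: a=17^1·(≡6), b=17^0·(≡12) mod 17; (6|17)=-1, (12|17)=-1; (−1)^{1·0·8}·(-1)^0·(-1)^1 = -1.
Ram(-25194, -3) = {2, 3, 17, ∞}; no ℚ_2-point on the conic.

[2, 3, 17, inf]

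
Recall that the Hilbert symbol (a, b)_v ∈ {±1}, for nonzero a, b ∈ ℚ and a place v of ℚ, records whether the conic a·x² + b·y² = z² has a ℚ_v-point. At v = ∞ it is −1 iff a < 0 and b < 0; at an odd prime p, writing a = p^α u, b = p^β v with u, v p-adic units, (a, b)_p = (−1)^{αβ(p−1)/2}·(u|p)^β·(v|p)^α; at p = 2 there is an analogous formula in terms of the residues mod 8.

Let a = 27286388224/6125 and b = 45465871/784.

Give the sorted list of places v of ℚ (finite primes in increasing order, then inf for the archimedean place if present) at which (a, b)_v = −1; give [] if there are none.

(a, b) ≡ (288230, 391) mod (ℚ^×)²; places V = {2, 5, 7, 11, 17, 19, 23, 31, 37, 41, 43, ∞}.
(a,b)_37: α=1, u≡8; β=0, v≡7 (mod 37); (8|37)=-1, (7|37)=+1; sign (−1)^0·-1^0·+1^1 = +1.
(a,b)_41: α=1, u≡30; β=0, v≡22 (mod 41); (30|41)=-1, (22|41)=-1; sign (−1)^0·-1^0·-1^1 = -1.
(a,b)_17: α=0, u≡11; β=1, v≡3 (mod 17); (11|17)=-1, (3|17)=-1; sign (−1)^0·-1^1·-1^0 = -1.
(a,b)_∞: sgn(288230)=+, sgn(391)=+, so +1.
(a,b)_2: α=9, β=-4; u≡3, v≡7 (mod 8); ε(u)ε(v)=1·1, αω(v)=9·0, βω(u)=-4·1; sum ≡ 1  ⇒  -1.
(a,b)_5: α=-3, u≡1; β=0, v≡4 (mod 5); (1|5)=+1, (4|5)=+1; sign (−1)^0·+1^0·+1^-3 = +1.
(a,b)_31: α=0, u≡3; β=2, v≡4 (mod 31); (3|31)=-1, (4|31)=+1; sign (−1)^0·-1^2·+1^0 = +1.
(a,b)_43: α=2, u≡38; β=0, v≡38 (mod 43); (38|43)=+1, (38|43)=+1; sign (−1)^0·+1^0·+1^2 = +1.
(a,b)_23: α=0, u≡21; β=1, v≡21 (mod 23); (21|23)=-1, (21|23)=-1; sign (−1)^0·-1^1·-1^0 = -1.
(a,b)_11: α=0, u≡2; β=2, v≡8 (mod 11); (2|11)=-1, (8|11)=-1; sign (−1)^0·-1^2·-1^0 = +1.
(a,b)_7: α=-2, u≡3; β=-2, v≡5 (mod 7); (3|7)=-1, (5|7)=-1; sign (−1)^0·-1^-2·-1^-2 = +1.
(a,b)_19: α=1, u≡8; β=0, v≡6 (mod 19); (8|19)=-1, (6|19)=+1; sign (−1)^0·-1^0·+1^1 = +1.
(288230, 391 / ℚ) ramifies at {2, 17, 23, 41}: a division algebra.

[2, 17, 23, 41]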